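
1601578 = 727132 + 874446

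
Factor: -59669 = -1*59669^1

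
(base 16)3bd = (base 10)957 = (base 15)43c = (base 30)11r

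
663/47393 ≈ 0.0140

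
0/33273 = 0 = 0.00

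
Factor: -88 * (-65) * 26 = 2^4 * 5^1 * 11^1 * 13^2 = 148720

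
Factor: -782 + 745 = -1*37^1 = -37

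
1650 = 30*55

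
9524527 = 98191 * 97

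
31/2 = 15 + 1/2 = 15.50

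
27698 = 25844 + 1854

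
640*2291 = 1466240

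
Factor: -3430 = -1*2^1*5^1*7^3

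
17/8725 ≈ 0.00195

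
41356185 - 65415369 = -24059184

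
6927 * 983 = 6809241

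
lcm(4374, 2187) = 4374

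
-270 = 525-795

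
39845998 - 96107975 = -56261977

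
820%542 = 278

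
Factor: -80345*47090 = -1*2^1*5^2*17^1*277^1*16069^1 = -3783446050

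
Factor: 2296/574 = 2^2 = 4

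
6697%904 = 369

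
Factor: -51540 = -1*2^2*3^1*5^1*859^1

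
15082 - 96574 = -81492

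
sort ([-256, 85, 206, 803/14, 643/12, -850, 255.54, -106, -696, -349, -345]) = [-850, -696, -349, -345, -256, -106, 643/12, 803/14, 85, 206, 255.54]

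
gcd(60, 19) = 1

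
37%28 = 9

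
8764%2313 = 1825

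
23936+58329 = 82265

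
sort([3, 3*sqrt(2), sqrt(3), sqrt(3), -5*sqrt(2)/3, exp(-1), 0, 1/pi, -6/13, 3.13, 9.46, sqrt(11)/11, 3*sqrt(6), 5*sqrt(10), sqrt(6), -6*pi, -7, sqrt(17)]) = [-6*pi, -7, -5*sqrt(2)/3, -6/13, 0, sqrt(11)/11, 1/pi, exp(-1), sqrt(3), sqrt(3), sqrt(6), 3, 3.13, sqrt(17), 3*sqrt(2), 3*sqrt(6), 9.46, 5*sqrt(10)]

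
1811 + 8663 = 10474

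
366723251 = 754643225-387919974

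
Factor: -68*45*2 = -1*2^3*3^2*5^1*17^1 = -6120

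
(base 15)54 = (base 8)117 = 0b1001111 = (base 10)79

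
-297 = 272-569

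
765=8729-7964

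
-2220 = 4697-6917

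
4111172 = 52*79061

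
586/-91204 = -293/45602 ≈ -0.00643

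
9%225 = 9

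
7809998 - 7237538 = 572460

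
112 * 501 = 56112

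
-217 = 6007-6224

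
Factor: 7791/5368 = 2^(-3)*3^1*7^2*11^(-1)*53^1*61^(-1)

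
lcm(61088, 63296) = 5253568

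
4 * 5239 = 20956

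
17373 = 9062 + 8311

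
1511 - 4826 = -3315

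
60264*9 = 542376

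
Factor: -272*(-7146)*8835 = 2^5*3^3*5^1*17^1*19^1*31^1*397^1 = 17172695520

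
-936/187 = -5-1/187 ≈ -5.01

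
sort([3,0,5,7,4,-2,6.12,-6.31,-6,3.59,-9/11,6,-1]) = [-6.31,-6,-2,-1,-9/11,0,3,3.59,4,5,6,6.12,7]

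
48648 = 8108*6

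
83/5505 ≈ 0.0151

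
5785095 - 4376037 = 1409058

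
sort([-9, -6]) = [-9, -6]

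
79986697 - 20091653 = 59895044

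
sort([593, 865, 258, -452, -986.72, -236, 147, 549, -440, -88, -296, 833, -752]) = [-986.72, -752, -452, -440, -296, -236, -88, 147, 258, 549, 593, 833, 865]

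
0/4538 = 0 = 0.00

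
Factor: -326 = -1 * 2^1 * 163^1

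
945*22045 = 20832525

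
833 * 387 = 322371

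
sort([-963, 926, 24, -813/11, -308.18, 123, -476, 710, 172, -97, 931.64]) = [-963, -476, -308.18, -97, -813/11, 24, 123, 172, 710, 926, 931.64]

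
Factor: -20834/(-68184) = 2^(-2) * 3^(-2) * 11^1 = 11/36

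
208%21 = 19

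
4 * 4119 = 16476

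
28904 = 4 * 7226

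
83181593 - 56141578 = 27040015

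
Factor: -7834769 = -1 * 7834769^1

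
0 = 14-14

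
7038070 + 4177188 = 11215258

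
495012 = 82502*6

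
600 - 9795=-9195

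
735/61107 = 245/20369 ≈ 0.0120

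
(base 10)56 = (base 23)2a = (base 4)320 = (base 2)111000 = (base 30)1q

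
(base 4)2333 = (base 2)10111111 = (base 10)191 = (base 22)8f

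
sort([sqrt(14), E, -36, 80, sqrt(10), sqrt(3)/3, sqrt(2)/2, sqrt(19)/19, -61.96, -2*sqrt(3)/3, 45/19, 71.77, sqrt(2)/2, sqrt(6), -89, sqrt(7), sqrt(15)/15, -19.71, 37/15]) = [-89, -61.96, -36, -19.71, -2*sqrt(3)/3, sqrt(19)/19, sqrt(15)/15, sqrt(3)/3, sqrt(2)/2, sqrt(2)/2, 45/19, sqrt(6), 37/15, sqrt(7), E, sqrt(10), sqrt(14), 71.77, 80]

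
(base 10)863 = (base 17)2gd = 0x35f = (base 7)2342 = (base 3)1011222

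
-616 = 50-666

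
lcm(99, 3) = 99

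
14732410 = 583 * 25270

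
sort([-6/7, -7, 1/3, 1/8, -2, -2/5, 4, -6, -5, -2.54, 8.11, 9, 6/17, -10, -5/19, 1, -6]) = [-10, -7, -6, -6, -5, -2.54, -2, -6/7, -2/5, -5/19, 1/8, 1/3, 6/17, 1, 4, 8.11, 9]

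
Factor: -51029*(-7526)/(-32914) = -1*7^(-1)*11^1*53^1*71^1*2351^(-1)*4639^1 = -192022127/16457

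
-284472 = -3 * 94824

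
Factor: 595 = 5^1*7^1*17^1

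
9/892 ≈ 0.0101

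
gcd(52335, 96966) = 9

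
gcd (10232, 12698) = 2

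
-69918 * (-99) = 6921882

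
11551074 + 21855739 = 33406813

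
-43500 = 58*(-750)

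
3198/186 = 533/31 ≈ 17.19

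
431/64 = 6 + 47/64 ≈ 6.73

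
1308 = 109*12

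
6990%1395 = 15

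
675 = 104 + 571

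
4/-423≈-0.00946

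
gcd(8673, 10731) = 147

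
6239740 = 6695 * 932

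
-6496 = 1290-7786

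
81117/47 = 1725+42/47 ≈ 1725.89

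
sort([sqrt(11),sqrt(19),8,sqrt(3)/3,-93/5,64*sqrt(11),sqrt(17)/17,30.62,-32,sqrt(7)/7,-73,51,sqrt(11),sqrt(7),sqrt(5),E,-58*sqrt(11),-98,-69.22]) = [-58*sqrt(11),-98,-73,-69.22,-32,-93/5,sqrt(17)/17,sqrt(7)/7,sqrt(3)/3,sqrt(5),sqrt(7),E,sqrt(11),sqrt(11),sqrt(19),8,30.62,51,64*sqrt(11)]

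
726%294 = 138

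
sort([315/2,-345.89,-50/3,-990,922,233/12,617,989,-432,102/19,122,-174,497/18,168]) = [-990,-432,-345.89,-174,-50/3,102/19,233/12,497/18,122,315/2,168,617,922,989]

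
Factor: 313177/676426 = 2^(-1) * 19^1 * 53^1 * 311^1 * 338213^(-1)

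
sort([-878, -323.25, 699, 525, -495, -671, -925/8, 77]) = [-878, -671, -495, -323.25, -925/8, 77, 525, 699]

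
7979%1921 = 295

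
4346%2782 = 1564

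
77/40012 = 11/5716 ≈ 0.00192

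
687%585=102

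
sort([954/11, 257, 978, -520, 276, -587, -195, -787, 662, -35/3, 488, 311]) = [-787, -587, -520, -195, -35/3, 954/11, 257, 276, 311, 488, 662, 978]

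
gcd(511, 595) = 7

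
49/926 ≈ 0.0529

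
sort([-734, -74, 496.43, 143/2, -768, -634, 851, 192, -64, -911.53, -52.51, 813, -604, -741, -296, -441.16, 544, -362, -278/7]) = [-911.53, -768, -741, -734, -634, -604, -441.16, -362, -296, -74, -64, -52.51, -278/7, 143/2, 192, 496.43, 544, 813, 851]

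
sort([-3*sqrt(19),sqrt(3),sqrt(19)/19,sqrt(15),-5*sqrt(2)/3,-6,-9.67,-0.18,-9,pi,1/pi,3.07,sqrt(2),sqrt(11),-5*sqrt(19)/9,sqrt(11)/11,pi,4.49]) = [-3*sqrt(19),-9.67,-9,-6,-5*sqrt(19)/9,-5*sqrt(2)/3,-0.18,sqrt(19)/19,sqrt(11)/11,1/pi,sqrt(2),sqrt(3),3.07,pi,pi,sqrt(11),sqrt(15),4.49]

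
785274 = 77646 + 707628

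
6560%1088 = 32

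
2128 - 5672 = -3544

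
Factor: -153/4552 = -1*2^(-3)*3^2*17^1*569^(-1)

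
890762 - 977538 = -86776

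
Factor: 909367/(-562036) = -1*2^(-2)*59^1*71^(-1)*1979^(-1)*15413^1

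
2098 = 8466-6368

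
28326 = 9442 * 3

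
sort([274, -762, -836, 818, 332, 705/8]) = [-836, -762, 705/8, 274, 332, 818]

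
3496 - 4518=-1022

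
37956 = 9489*4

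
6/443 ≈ 0.0135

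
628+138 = 766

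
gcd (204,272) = 68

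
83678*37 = 3096086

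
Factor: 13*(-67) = -1*13^1*67^1 = -871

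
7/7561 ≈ 0.000926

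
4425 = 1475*3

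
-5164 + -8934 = -14098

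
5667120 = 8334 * 680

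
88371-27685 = 60686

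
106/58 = 53/29 ≈ 1.83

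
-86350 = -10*8635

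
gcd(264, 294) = 6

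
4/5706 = 2/2853 ≈ 0.000701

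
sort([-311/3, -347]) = [-347, -311/3]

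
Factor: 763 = 7^1*109^1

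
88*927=81576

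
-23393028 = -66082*354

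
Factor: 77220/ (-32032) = -1*2^ (-3)*3^3*5^1*7^ (-1) = -135/56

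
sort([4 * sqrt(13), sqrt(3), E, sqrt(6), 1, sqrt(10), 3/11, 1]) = [3/11, 1, 1, sqrt(3), sqrt(6), E, sqrt(10), 4 * sqrt(13)]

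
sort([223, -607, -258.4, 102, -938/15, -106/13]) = [-607, -258.4, -938/15, -106/13, 102, 223]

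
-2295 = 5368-7663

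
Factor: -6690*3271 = -1*2^1*3^1*5^1*223^1*3271^1 = -21882990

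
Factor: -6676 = -1*2^2*1669^1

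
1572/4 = 393 = 393.00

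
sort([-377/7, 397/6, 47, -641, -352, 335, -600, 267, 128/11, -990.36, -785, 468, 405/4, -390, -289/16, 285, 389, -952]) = [-990.36, -952, -785, -641, -600, -390, -352, -377/7, -289/16, 128/11, 47, 397/6, 405/4, 267, 285, 335, 389, 468]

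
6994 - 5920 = 1074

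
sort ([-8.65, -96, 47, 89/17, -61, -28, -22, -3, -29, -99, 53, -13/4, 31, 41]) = [-99, -96, -61, -29, -28, -22, -8.65, -13/4, -3, 89/17, 31, 41, 47, 53]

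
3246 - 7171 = -3925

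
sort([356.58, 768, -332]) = [-332, 356.58, 768]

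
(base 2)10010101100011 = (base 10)9571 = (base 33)8q1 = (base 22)jh1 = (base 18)1b9d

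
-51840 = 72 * (-720)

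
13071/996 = 4357/332 ≈ 13.12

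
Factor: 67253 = 109^1 * 617^1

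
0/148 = 0 = 0.00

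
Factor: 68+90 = 2^1 * 79^1 = 158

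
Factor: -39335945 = -1*5^1*11^1*47^1*15217^1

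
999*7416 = 7408584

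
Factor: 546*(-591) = -1*2^1*3^2*7^1*13^1*197^1 = -322686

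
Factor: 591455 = 5^1*29^1*4079^1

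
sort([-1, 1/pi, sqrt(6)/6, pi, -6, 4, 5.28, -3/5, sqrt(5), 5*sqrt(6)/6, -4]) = [-6, -4, -1, -3/5, 1/pi, sqrt(6)/6, 5*sqrt(6)/6, sqrt(5), pi, 4, 5.28]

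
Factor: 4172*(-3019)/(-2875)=2^2*5^(-3)*7^1*23^(-1)*149^1*3019^1=12595268/2875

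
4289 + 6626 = 10915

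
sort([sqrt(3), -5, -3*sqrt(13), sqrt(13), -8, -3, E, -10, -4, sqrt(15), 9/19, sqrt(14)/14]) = [-3*sqrt(13), -10, -8, -5, -4, -3, sqrt(14)/14, 9/19, sqrt(3), E, sqrt(13), sqrt(15)]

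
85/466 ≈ 0.182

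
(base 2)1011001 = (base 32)2p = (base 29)32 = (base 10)89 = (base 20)49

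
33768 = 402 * 84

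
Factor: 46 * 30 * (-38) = -1 * 2^3 * 3^1 * 5^1 * 19^1 * 23^1 = -52440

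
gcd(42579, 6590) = 1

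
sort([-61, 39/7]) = [-61, 39/7]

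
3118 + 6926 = 10044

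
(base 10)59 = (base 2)111011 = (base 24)2b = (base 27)25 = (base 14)43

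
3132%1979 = 1153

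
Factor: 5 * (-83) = -1 * 5^1 * 83^1 = -415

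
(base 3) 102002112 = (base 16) 1f97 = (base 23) f6e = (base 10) 8087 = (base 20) 1047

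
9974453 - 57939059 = -47964606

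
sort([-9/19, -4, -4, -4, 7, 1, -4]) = [-4, -4, -4, -4, -9/19, 1, 7]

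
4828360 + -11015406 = -6187046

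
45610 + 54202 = 99812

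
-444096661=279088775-723185436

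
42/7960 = 21/3980 ≈ 0.00528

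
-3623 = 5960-9583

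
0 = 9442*0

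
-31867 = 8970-40837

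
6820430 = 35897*190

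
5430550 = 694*7825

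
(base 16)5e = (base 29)37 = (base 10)94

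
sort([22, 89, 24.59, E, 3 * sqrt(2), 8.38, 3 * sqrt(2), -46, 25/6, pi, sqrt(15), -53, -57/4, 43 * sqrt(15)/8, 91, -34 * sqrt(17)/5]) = [-53, -46, -34 * sqrt(17)/5, -57/4, E, pi, sqrt(15), 25/6, 3 * sqrt(2), 3 * sqrt(2), 8.38, 43 * sqrt(15)/8, 22, 24.59, 89, 91]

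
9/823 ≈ 0.0109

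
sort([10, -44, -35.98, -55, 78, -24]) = [-55, -44, -35.98, -24, 10, 78]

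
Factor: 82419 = 3^1 * 83^1 * 331^1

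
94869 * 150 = 14230350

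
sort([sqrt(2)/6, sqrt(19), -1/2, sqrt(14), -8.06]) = [-8.06, -1/2, sqrt(2)/6, sqrt(14), sqrt(19)]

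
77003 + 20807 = 97810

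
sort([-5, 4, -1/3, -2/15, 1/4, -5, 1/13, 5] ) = [-5, -5, -1/3, -2/15, 1/13, 1/4, 4, 5] 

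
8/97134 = 4/48567 ≈ 0.0000824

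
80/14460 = 4/723 ≈ 0.00553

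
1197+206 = 1403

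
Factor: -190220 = -1 * 2^2 * 5^1 * 9511^1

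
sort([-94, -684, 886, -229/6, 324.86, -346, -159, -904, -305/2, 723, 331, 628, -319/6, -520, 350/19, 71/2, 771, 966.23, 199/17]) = [-904, -684, -520, -346, -159, -305/2, -94, -319/6, -229/6, 199/17, 350/19, 71/2, 324.86, 331, 628, 723, 771, 886, 966.23]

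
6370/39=163+1/3 ≈ 163.33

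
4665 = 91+4574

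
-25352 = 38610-63962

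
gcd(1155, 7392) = 231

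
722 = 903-181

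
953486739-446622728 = 506864011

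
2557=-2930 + 5487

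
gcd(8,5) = 1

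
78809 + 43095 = 121904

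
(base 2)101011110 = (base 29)c2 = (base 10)350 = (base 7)1010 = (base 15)185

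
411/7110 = 137/2370 ≈ 0.0578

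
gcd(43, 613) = 1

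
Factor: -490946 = -1*2^1*245473^1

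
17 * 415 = 7055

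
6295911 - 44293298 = -37997387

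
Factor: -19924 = -1*2^2*17^1*293^1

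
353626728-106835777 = 246790951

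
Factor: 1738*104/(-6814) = -1*2^3*11^1*13^1*79^1*3407^(-1) = -90376/3407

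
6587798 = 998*6601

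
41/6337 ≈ 0.00647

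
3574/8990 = 1787/4495 ≈ 0.398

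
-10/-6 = 5/3 ≈ 1.67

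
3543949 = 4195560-651611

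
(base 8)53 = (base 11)3a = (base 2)101011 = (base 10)43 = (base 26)1h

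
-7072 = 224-7296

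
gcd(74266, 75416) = 2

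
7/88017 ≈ 0.0000795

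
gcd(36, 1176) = 12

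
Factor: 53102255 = 5^1 * 317^1 * 33503^1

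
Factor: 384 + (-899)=-1*5^1*103^1=-515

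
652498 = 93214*7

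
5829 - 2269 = 3560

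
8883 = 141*63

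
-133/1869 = -19/267 ≈ -0.0712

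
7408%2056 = 1240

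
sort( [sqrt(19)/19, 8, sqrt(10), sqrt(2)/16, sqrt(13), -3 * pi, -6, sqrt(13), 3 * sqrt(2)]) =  [-3 * pi, -6, sqrt(2)/16, sqrt(19)/19, sqrt(10), sqrt(13), sqrt(13), 3 * sqrt(2), 8]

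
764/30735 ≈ 0.0249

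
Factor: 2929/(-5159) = -1*7^(-1)*11^(-1)*29^1*67^(-1)*101^1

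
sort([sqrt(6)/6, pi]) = [sqrt(6)/6, pi]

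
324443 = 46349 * 7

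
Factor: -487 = -1 * 487^1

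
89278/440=44639/220 ≈ 202.90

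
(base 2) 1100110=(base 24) 46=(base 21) 4i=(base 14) 74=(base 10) 102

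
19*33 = 627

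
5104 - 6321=-1217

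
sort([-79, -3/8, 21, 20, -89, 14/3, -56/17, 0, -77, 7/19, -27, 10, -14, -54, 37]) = [-89, -79, -77, -54, -27, -14, -56/17, -3/8, 0, 7/19, 14/3, 10, 20, 21, 37]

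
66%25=16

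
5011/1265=3 + 1216/1265 ≈ 3.96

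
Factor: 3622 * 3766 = 2^2 * 7^1 * 269^1 * 1811^1 = 13640452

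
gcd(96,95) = 1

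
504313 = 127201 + 377112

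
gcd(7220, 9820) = 20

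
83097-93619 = -10522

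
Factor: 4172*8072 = 2^5*7^1*149^1*1009^1 = 33676384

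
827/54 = 15 + 17/54 ≈ 15.31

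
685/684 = 1 + 1/684 ≈ 1.00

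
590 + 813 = 1403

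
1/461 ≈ 0.00217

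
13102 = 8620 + 4482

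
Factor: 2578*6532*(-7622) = -1*2^4*23^1*37^1*71^1*103^1*1289^1 = -128350638512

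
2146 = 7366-5220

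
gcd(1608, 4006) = 2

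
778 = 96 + 682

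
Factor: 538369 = 13^1 * 41413^1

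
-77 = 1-78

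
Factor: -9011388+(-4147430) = -1*2^1*31^1*212239^1 = -13158818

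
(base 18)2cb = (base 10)875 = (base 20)23f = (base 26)17h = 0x36b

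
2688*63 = 169344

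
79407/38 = 2089 + 25/38 ≈ 2089.66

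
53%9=8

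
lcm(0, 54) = 0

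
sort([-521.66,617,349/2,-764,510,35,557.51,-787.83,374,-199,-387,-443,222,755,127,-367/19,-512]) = [-787.83,-764,-521.66,-512,-443,-387,-199,-367/19,35,127,349/2,222,374,510,557.51,617,755]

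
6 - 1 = 5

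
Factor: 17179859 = 31^1*554189^1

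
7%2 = 1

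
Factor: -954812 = -1 * 2^2 * 238703^1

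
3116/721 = 4+232/721 ≈ 4.32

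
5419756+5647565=11067321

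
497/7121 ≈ 0.0698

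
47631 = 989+46642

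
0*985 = 0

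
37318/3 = 12439 + 1/3 ≈ 12439.33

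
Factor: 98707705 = 5^1 * 41^1 * 481501^1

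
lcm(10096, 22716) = 90864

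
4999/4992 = 1 + 7/4992 ≈ 1.00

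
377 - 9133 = -8756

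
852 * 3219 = 2742588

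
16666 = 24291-7625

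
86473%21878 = 20839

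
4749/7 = 678 + 3/7 ≈ 678.43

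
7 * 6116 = 42812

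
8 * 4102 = 32816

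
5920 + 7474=13394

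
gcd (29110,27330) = 10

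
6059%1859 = 482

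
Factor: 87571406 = 2^1*13^2*97^1*2671^1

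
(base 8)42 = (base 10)34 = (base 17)20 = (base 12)2a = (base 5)114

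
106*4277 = 453362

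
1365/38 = 35 + 35/38 ≈ 35.92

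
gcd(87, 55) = 1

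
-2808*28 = -78624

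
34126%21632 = 12494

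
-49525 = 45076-94601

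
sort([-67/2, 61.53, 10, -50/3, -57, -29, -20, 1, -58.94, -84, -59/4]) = [-84, -58.94, -57, -67/2, -29, -20, -50/3, -59/4, 1, 10, 61.53]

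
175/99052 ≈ 0.00177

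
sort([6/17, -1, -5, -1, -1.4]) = [-5, -1.4, -1, -1, 6/17]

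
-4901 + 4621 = -280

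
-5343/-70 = 76+23/70 ≈ 76.33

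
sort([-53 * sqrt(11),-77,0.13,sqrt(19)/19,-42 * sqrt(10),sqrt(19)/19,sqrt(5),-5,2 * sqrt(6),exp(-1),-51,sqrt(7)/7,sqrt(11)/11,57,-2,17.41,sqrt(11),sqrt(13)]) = [-53 * sqrt(11),-42 * sqrt(10),-77,-51,-5,-2,0.13,sqrt(19)/19,sqrt(19)/19,sqrt(11)/11,exp(-1),sqrt(7)/7,sqrt(5),sqrt(11),sqrt(13),2 * sqrt(6),17.41,57]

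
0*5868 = 0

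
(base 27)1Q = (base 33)1K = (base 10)53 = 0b110101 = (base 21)2B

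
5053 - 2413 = 2640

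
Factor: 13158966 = 2^1 * 3^1 * 47^1 * 46663^1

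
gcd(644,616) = 28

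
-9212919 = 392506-9605425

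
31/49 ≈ 0.633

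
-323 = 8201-8524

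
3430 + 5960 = 9390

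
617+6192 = 6809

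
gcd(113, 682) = 1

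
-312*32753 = -10218936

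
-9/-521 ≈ 0.0173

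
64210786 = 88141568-23930782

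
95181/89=1069+40/89 ≈ 1069.45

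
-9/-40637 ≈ 0.000221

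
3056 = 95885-92829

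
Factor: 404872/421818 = 2^2*3^(-1)*13^1*17^1*307^(-1) = 884/921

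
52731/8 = 6591 + 3/8 ≈ 6591.38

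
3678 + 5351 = 9029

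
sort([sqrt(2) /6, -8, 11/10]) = [-8, sqrt(2) /6, 11/10]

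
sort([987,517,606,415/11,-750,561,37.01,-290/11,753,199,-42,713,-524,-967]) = [-967,-750,-524,-42,-290/11,37.01,415/11,199,517,561,606,713,753,987]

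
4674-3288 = 1386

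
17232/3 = 5744 = 5744.00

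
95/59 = 1+36/59 ≈ 1.61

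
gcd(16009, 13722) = 2287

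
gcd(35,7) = 7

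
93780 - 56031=37749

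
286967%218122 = 68845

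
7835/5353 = 1 + 2482/5353 ≈ 1.46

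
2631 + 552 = 3183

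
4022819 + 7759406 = 11782225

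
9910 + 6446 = 16356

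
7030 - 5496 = 1534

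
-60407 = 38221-98628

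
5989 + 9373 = 15362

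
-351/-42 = 117/14 ≈ 8.36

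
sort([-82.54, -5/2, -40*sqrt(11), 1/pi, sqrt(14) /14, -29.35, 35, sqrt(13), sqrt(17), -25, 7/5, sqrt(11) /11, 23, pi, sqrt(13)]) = [-40*sqrt(11), -82.54, -29.35, -25, -5/2, sqrt(14) /14, sqrt(11) /11, 1/pi, 7/5, pi, sqrt(13), sqrt(13), sqrt(17), 23, 35]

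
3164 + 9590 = 12754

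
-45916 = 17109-63025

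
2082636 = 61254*34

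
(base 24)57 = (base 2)1111111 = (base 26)4n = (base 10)127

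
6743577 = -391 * (-17247)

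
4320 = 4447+-127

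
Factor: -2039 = -1*2039^1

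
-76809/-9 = 25603/3 ≈ 8534.33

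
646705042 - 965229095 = -318524053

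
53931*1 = 53931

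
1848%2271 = 1848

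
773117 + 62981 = 836098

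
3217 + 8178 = 11395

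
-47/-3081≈0.0153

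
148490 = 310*479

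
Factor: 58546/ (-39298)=-1 * 7^ (-2) * 73^1=-73/49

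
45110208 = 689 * 65472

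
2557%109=50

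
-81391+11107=-70284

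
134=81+53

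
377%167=43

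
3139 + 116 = 3255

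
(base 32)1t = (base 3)2021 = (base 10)61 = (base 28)25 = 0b111101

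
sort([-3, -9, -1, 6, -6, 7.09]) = [-9, -6, -3, -1, 6, 7.09]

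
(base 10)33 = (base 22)1b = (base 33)10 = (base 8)41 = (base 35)x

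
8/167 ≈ 0.0479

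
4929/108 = 45 + 23/36 ≈ 45.64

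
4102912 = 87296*47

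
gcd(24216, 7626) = 6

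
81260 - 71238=10022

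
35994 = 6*5999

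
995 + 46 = 1041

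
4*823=3292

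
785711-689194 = 96517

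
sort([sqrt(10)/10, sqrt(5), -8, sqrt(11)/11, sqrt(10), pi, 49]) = [-8, sqrt(11)/11, sqrt(10)/10, sqrt(5), pi, sqrt(10), 49]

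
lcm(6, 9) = 18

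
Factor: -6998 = -1 * 2^1 * 3499^1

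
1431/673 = 2 + 85/673 ≈ 2.13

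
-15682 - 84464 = -100146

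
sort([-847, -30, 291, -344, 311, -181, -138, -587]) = [-847, -587, -344, -181, -138, -30, 291, 311]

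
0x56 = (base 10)86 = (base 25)3b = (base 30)2q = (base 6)222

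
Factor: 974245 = 5^1 * 271^1 * 719^1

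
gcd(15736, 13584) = 8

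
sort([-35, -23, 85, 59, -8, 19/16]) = [-35, -23, -8, 19/16, 59, 85]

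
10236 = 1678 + 8558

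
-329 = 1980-2309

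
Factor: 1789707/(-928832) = -1*2^(-6)*3^1*23^(-1)*631^(-1)*596569^1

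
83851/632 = 132 + 427/632 ≈ 132.68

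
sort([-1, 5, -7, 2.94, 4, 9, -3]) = [-7, -3, -1, 2.94, 4, 5, 9]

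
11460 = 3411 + 8049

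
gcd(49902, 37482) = 6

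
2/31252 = 1/15626 ≈ 0.0000640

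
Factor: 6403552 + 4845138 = 2^1*5^1*1124869^1 = 11248690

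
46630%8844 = 2410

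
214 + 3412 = 3626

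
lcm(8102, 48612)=48612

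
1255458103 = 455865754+799592349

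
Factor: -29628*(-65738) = 2^3*3^2*823^1*32869^1 = 1947685464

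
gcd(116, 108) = 4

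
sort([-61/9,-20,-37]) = [-37,-20,-61/9]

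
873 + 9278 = 10151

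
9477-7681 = 1796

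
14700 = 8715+5985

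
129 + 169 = 298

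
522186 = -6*(-87031)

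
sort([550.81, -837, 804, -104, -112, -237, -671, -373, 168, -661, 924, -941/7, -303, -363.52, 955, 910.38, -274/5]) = [-837, -671, -661, -373, -363.52, -303, -237, -941/7, -112, -104, -274/5, 168, 550.81, 804, 910.38, 924, 955]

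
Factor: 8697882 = 2^1 * 3^1 * 1449647^1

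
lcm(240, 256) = 3840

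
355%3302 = 355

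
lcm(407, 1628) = 1628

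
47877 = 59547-11670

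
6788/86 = 3394/43 ≈ 78.93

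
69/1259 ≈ 0.0548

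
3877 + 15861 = 19738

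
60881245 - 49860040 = 11021205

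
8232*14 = 115248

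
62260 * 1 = 62260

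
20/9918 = 10/4959 ≈ 0.00202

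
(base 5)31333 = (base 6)13405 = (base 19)5f3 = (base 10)2093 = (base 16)82d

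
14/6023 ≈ 0.00232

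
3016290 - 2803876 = 212414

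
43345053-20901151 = 22443902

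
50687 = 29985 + 20702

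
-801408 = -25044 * 32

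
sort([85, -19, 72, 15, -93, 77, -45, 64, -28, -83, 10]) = [-93, -83, -45, -28, -19, 10, 15, 64, 72, 77, 85]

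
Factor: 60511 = 11^1*5501^1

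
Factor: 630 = 2^1*3^2*5^1*7^1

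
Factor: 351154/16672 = 2^(-4) * 337^1 = 337/16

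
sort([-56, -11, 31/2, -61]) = [-61, -56, -11, 31/2]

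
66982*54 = 3617028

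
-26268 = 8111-34379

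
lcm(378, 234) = 4914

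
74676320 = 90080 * 829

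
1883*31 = 58373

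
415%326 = 89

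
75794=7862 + 67932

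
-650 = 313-963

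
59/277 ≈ 0.213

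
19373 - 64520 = -45147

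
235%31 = 18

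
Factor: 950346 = 2^1 * 3^3 * 17599^1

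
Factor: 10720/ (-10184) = -1*2^2*5^1*19^ (-1) = -20/19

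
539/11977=77/1711 ≈ 0.0450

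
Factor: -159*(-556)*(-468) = -1*2^4*3^3*13^1*53^1*139^1 = -41373072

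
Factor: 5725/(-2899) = -1 * 5^2 * 13^(-1) * 223^(-1) * 229^1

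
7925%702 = 203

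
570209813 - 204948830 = 365260983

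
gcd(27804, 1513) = 1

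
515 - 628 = -113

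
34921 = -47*(-743)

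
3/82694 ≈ 0.0000363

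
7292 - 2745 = 4547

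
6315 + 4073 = 10388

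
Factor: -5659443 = -1*3^3*179^1*1171^1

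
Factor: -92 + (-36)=-1 * 2^7=-128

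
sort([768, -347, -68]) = [-347, -68, 768]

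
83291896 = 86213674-2921778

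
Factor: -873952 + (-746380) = -1*2^2*7^3*1181^1 = -1620332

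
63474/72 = 881 + 7/12 ≈ 881.58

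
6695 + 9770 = 16465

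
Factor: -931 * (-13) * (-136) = -1 * 2^3 * 7^2 * 13^1 * 17^1 * 19^1 = -1646008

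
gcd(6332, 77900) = 4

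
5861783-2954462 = 2907321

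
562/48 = 281/24 ≈ 11.71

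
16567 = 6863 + 9704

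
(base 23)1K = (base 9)47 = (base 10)43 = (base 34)19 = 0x2B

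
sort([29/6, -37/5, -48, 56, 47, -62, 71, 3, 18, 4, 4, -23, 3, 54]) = [-62, -48, -23, -37/5, 3, 3, 4, 4, 29/6, 18, 47, 54, 56, 71]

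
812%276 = 260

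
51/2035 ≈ 0.0251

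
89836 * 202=18146872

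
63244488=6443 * 9816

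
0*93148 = 0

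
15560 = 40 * 389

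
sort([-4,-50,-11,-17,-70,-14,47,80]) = [-70,-50,-17,-14,-11,-4,47,80]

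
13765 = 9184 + 4581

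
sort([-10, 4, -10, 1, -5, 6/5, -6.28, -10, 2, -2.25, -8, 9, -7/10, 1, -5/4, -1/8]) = [-10, -10, -10, -8, -6.28, -5, -2.25, -5/4, -7/10, -1/8, 1, 1, 6/5, 2, 4, 9]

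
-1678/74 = -839/37 ≈ -22.68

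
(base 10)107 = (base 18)5h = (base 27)3q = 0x6b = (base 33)38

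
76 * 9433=716908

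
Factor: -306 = -1*2^1*3^2*17^1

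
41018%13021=1955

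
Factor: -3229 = -1*3229^1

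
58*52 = 3016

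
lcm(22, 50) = 550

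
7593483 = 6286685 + 1306798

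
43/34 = 1 + 9/34 ≈ 1.26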